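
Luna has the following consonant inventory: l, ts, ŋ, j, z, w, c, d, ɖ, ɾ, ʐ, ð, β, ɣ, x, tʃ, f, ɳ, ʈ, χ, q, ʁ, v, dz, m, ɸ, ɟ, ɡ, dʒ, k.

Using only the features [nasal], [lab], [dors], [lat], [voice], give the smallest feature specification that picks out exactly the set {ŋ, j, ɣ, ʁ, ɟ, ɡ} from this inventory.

The class [+voice], [−labial], [+dorsal] has exactly /ŋ, j, ɣ, ʁ, ɟ, ɡ/ as its extension in this inventory. No smaller conjunction from the listed features achieves this: [−labial, +dorsal] alone would also admit /c, x, χ, q, …/; [+voice, +dorsal] alone would also admit /w/; [+voice, −labial] alone would also admit /l, z, d, ɖ, …/; and checking the remaining two-feature bundles turns up none with this extension.

[+voice, −lab, +dors]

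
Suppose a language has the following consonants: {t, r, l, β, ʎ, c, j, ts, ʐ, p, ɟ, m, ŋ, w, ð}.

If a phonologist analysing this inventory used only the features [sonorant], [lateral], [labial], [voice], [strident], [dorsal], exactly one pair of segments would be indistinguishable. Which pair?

/ŋ/ (velar nasal) and /j/ (palatal glide) are both [+sonorant], [-lateral], [-labial], [+voice], [-strident], [+dorsal], so none of the listed features separates them. (They do differ in [nasal], [continuant] and [back], which are not among the given features.) Every other pair in the inventory differs on at least one listed feature.

ŋ, j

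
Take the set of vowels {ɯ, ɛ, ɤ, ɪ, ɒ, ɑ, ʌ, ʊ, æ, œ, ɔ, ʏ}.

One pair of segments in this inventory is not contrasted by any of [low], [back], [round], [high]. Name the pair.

ʌ, ɤ

Both /ʌ/ and /ɤ/ are [−low], [+back], [−round], [−high]. Since the list omits [tense] — which does distinguish the mid back unrounded lax vowel from the mid back unrounded tense vowel — this pair collapses; all other pairs remain distinct.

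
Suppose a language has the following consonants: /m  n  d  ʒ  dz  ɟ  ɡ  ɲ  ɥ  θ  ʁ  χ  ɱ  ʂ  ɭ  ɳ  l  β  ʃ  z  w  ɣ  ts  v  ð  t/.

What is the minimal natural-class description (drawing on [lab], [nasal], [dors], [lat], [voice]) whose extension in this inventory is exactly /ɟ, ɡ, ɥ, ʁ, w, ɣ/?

[+voice, −nasal, +dors]

The class [+voice], [−nasal], [+dorsal] has exactly /ɟ, ɡ, ɥ, ʁ, w, ɣ/ as its extension in this inventory. No smaller conjunction from the listed features achieves this: [−nasal, +dorsal] alone would also admit /χ/; [+voice, +dorsal] alone would also admit /ɲ/; [+voice, −nasal] alone would also admit /d, ʒ, dz, ɭ, …/; and checking the remaining two-feature bundles turns up none with this extension.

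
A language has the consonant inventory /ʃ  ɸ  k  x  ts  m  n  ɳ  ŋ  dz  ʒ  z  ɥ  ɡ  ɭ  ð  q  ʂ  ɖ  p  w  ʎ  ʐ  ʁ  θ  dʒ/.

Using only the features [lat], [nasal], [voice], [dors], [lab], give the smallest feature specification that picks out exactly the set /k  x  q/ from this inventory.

The class [−voice], [+dorsal] has exactly /k, x, q/ as its extension in this inventory. No smaller conjunction from the listed features achieves this: [+dorsal] alone would also admit /ŋ, ɥ, ɡ, w, …/; [−voice] alone would also admit /ʃ, ɸ, ts, ʂ, …/; and checking the remaining single features turns up none with this extension.

[−voice, +dors]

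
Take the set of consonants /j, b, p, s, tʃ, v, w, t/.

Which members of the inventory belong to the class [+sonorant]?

The [+sonorant] segments here are /j, w/; the remaining /b, p, s, tʃ, v, t/ are [−sonorant].

j, w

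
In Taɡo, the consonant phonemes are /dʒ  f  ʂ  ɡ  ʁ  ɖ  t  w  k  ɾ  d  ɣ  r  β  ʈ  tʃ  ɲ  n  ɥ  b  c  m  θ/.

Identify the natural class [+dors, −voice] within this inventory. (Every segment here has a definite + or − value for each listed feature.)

k, c

Eliminate segments failing any feature: /dʒ, f, ʂ, ɖ, t, ɾ, d, r, β, ʈ, tʃ, n, b, m, θ/ are [−dorsal]; /ɡ, ʁ, w, ɣ, ɲ, ɥ/ are [+voice]. The remaining /k, c/ satisfy [+dorsal], [−voice].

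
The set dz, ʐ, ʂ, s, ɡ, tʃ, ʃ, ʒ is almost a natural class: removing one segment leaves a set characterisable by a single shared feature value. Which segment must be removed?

[strident] (equivalently [coronal], [dorsal]) groups all but one: /ʃ, ʂ, dz, ʒ, tʃ, ʐ, s/ share [+strident] while /ɡ/ (voiced velar stop) alone is [−strident]. Removing any other segment would not leave a single-feature class that excludes it.

ɡ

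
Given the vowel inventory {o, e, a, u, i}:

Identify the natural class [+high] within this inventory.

u, i

The feature [high] marks segments produced with the tongue body raised. In this inventory /u, i/ have that property, so they are [+high]; /o, e, a/ are [−high].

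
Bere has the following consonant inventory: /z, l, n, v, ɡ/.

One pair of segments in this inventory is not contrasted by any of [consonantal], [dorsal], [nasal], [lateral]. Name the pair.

On the given features, /v/ and /z/ have an identical profile: [+consonantal], [-dorsal], [-nasal], [-lateral]. No other two segments in the inventory coincide on all 4 features. (They do differ in [labial] and [coronal], which are not among the given features.)

v, z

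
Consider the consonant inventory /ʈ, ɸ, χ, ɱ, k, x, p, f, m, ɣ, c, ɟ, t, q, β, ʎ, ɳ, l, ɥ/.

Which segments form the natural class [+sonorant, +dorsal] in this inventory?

Checking each segment against [+sonorant], [+dorsal]: /ʎ/ (palatal lateral approximant), /ɥ/ (labial-palatal glide) satisfy every feature; every other segment in the inventory fails at least one.

ʎ, ɥ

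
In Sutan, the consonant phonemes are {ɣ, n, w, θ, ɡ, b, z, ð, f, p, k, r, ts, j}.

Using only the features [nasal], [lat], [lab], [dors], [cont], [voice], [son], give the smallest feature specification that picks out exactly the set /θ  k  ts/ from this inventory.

[−voice, −lab]

The class [−voice], [−labial] has exactly /θ, k, ts/ as its extension in this inventory. No smaller conjunction from the listed features achieves this: [−labial] alone would also admit /ɣ, n, ɡ, z, …/; [−voice] alone would also admit /f, p/; and checking the remaining single features turns up none with this extension.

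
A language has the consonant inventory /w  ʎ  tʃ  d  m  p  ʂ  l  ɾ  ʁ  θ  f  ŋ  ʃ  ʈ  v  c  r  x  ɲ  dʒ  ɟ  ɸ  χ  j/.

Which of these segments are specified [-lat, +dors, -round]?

ʁ, ŋ, c, x, ɲ, ɟ, χ, j

First, the [-lateral] segments are /w, tʃ, d, m, p, ʂ, ɾ, ʁ, θ, f, ŋ, ʃ, ʈ, v, c, r, x, ɲ, dʒ, ɟ, ɸ, χ, j/.
Of those, [+dorsal] gives /w, ʁ, ŋ, c, x, ɲ, ɟ, χ, j/.
Within that set, [-round] leaves /ʁ, ŋ, c, x, ɲ, ɟ, χ, j/.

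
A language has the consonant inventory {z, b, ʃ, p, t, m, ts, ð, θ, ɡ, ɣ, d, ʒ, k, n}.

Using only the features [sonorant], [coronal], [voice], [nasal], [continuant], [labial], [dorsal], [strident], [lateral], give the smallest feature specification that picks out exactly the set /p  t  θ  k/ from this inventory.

The class [-voice], [-strident] has exactly /p, t, θ, k/ as its extension in this inventory. No smaller conjunction from the listed features achieves this: [-strident] alone would also admit /b, m, ð, ɡ, …/; [-voice] alone would also admit /ʃ, ts/; and checking the remaining single features turns up none with this extension.

[-voice, -strident]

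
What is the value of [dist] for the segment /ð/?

[+distributed]

/ð/ is the voiced dental fricative, hence [+distributed].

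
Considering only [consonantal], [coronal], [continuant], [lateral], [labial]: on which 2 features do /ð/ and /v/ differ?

[labial], [coronal]

/ð/ (voiced dental fricative) and /v/ (voiced labiodental fricative) agree on [+consonantal], [+continuant], [-lateral]. They differ on [labial] (/ð/ [-], /v/ [+]), [coronal] (/ð/ [+], /v/ [-]).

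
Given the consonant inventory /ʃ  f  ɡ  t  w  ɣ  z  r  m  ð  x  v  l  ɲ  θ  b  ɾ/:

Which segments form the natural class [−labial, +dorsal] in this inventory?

ɡ, ɣ, x, ɲ

Checking each segment against [−labial], [+dorsal]: /ɡ/ (voiced velar stop), /ɣ/ (voiced velar fricative), /x/ (voiceless velar fricative), /ɲ/ (palatal nasal) satisfy every feature; every other segment in the inventory fails at least one.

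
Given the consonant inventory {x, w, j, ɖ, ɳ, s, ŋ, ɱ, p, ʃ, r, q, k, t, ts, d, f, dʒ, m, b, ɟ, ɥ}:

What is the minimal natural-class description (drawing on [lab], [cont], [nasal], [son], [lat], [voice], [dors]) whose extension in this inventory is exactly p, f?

/p, f/ are all [-voice], [+labial], and no other segment in the inventory matches both values. Dropping any one of them over-generates: [+labial] alone would also admit /w, ɱ, m, b, …/; [-voice] alone would also admit /x, s, ʃ, q, …/. No other single listed feature picks out exactly this set either, so fewer than two features will not do.

[-voice, +lab]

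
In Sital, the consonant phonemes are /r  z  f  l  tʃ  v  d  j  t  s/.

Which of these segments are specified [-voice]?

The feature [voice] marks segments produced with vocal-fold vibration. In this inventory /f, tʃ, t, s/ lack that property, so they are [-voice]; /r, z, l, v, d, j/ are [+voice].

f, tʃ, t, s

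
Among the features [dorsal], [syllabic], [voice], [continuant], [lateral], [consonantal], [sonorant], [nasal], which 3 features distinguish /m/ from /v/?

The two segments share [−dorsal], [−syllabic], [+voice], [−lateral], [+consonantal]. The only features from the list on which they differ: /m/ is [+sonorant] while /v/ is [−sonorant]; /m/ is [+nasal] while /v/ is [−nasal]; /m/ is [−continuant] while /v/ is [+continuant].

[sonorant], [nasal], [continuant]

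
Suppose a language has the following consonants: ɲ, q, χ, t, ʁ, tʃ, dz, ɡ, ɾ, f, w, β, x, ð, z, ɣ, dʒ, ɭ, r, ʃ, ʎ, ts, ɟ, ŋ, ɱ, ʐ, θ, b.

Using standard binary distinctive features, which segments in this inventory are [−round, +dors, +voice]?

ɲ, ʁ, ɡ, ɣ, ʎ, ɟ, ŋ

Checking each segment against [−round], [+dorsal], [+voice]: /ɲ/ (palatal nasal), /ʁ/ (voiced uvular fricative), /ɡ/ (voiced velar stop), /ɣ/ (voiced velar fricative), /ʎ/ (palatal lateral approximant), /ɟ/ (voiced palatal stop), among others, satisfy every feature; every other segment in the inventory fails at least one.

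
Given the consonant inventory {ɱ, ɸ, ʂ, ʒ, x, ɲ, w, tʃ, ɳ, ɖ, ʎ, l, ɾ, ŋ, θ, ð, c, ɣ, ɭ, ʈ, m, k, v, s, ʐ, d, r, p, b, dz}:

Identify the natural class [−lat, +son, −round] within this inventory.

First, the [−lateral] segments are /ɱ, ɸ, ʂ, ʒ, x, ɲ, w, tʃ, ɳ, ɖ, ɾ, ŋ, θ, ð, c, ɣ, ʈ, m, k, v, s, ʐ, d, r, p, b, dz/.
Among these, [+sonorant] gives /ɱ, ɲ, w, ɳ, ɾ, ŋ, m, r/.
Intersecting with [−round] leaves /ɱ, ɲ, ɳ, ɾ, ŋ, m, r/.

ɱ, ɲ, ɳ, ɾ, ŋ, m, r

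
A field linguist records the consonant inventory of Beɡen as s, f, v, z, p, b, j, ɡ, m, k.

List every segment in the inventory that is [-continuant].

The feature [continuant] marks segments produced without complete oral closure. In this inventory /p, b, ɡ, m, k/ lack that property, so they are [-continuant]; /s, f, v, z, j/ are [+continuant].

p, b, ɡ, m, k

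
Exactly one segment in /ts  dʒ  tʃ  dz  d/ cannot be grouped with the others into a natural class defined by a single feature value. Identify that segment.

[delayed release] (equivalently [strident]) groups all but one: /ts, dʒ, dz, tʃ/ share [+delayed release] while /d/ (voiced alveolar stop) alone is [−delayed release]. Removing any other segment would not leave a single-feature class that excludes it.

d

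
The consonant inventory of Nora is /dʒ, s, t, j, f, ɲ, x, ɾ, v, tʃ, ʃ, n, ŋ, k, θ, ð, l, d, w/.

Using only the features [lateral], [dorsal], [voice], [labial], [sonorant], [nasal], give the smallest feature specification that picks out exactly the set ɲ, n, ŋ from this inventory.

[+nasal]

The target set is precisely the extension of [+nasal] in this inventory.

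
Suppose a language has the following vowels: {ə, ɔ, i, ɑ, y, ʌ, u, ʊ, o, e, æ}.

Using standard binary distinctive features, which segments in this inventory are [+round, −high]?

ɔ, o

Checking each segment against [+round], [−high]: /ɔ/ (mid back rounded lax vowel), /o/ (mid back rounded tense vowel) satisfy every feature; every other segment in the inventory fails at least one.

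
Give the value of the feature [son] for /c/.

As the voiceless palatal stop, /c/ is [-sonorant].

[-sonorant]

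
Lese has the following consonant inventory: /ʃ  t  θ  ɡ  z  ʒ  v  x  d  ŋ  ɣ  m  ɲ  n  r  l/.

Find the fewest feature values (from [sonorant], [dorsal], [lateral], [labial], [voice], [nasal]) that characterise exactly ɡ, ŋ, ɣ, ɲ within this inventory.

Every target segment is [+voice], [+dorsal]; each remaining inventory member fails at least one of these. Each conjunct is needed — [+dorsal] alone would also admit /x/; [+voice] alone would also admit /z, ʒ, v, d, …/ — and no other single listed feature has exactly this extension, so two is the minimum.

[+voice, +dorsal]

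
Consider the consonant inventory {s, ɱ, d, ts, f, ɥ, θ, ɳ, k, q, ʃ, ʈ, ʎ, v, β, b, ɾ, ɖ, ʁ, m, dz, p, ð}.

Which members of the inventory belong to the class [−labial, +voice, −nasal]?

Checking each segment against [−labial], [+voice], [−nasal]: /d/ (voiced alveolar stop), /ʎ/ (palatal lateral approximant), /ɾ/ (alveolar tap), /ɖ/ (voiced retroflex stop), /ʁ/ (voiced uvular fricative), /dz/ (voiced alveolar affricate), among others, satisfy every feature; every other segment in the inventory fails at least one.

d, ʎ, ɾ, ɖ, ʁ, dz, ð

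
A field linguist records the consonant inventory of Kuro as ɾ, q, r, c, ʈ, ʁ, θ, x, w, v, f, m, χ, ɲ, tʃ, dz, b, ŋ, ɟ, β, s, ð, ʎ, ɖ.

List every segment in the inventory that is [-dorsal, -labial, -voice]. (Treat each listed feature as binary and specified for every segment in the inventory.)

ʈ, θ, tʃ, s

Eliminate segments failing any feature: /ɾ, r, dz, ð, ɖ/ are [+voice]; /q, c, ʁ, x, w, χ, ɲ, ŋ, ɟ, ʎ/ are [+dorsal]; /v, f, m, b, β/ are [+labial]. The remaining /ʈ, θ, tʃ, s/ satisfy [-dorsal], [-labial], [-voice].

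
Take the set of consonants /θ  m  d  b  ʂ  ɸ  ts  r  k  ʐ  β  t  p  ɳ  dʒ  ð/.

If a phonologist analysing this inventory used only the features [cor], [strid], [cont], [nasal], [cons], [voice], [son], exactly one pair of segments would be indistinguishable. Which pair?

p, k

On the given features, /p/ and /k/ have an identical profile: [-coronal], [-strident], [-continuant], [-nasal], [+consonantal], [-voice], [-sonorant]. No other two segments in the inventory coincide on all 7 features. (They do differ in [labial] and [dorsal], which are not among the given features.)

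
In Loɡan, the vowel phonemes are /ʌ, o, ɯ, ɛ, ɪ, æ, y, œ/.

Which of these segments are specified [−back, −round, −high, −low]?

ɛ

Eliminate segments failing any feature: /ʌ, o, ɯ/ are [+back]; /ɪ/ is [+high]; /æ/ is [+low]; /y, œ/ are [+round]. The remaining /ɛ/ satisfy [−back], [−round], [−high], [−low].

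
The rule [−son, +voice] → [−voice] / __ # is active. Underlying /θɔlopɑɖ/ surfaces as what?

[θɔlopɑʈ]

The only segment in the rule's environment that also matches [−son, +voice] is /ɖ/. Applying [−voice] turns the voiced retroflex stop into /ʈ/ (voiceless retroflex stop), giving [θɔlopɑʈ].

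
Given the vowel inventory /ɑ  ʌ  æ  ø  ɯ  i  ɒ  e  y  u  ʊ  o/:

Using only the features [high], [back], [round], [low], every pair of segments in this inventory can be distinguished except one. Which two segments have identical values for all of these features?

On the given features, /u/ and /ʊ/ have an identical profile: [+high], [+back], [+round], [-low]. No other two segments in the inventory coincide on all 4 features. (They do differ in [tense], which is not among the given features.)

u, ʊ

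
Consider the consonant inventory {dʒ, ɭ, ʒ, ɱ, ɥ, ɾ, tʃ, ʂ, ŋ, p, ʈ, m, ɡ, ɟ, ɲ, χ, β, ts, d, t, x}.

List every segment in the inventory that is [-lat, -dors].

The [-lateral] segments are /dʒ, ʒ, ɱ, ɥ, ɾ, tʃ, ʂ, ŋ, p, ʈ, m, ɡ, ɟ, ɲ, χ, β, ts, d, t, x/.
Among these, [-dorsal] leaves /dʒ, ʒ, ɱ, ɾ, tʃ, ʂ, p, ʈ, m, β, ts, d, t/.

dʒ, ʒ, ɱ, ɾ, tʃ, ʂ, p, ʈ, m, β, ts, d, t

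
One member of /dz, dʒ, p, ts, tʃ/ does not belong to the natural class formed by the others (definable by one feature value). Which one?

The remaining segments after removing /p/ share [+delayed release]; /p/ (voiceless bilabial stop) is [-delayed release]. For every other candidate removal, the leftover set fails to share any single feature value that the removed segment lacks.

p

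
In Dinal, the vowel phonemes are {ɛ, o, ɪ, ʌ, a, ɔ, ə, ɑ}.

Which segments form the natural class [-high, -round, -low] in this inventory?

ɛ, ʌ, ə

Eliminate segments failing any feature: /o, ɔ/ are [+round]; /ɪ/ is [+high]; /a, ɑ/ are [+low]. The remaining /ɛ, ʌ, ə/ satisfy [-high], [-round], [-low].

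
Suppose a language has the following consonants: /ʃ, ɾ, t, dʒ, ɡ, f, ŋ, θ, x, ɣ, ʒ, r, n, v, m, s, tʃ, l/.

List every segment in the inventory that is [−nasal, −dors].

ʃ, ɾ, t, dʒ, f, θ, ʒ, r, v, s, tʃ, l

Checking each segment against [−nasal], [−dorsal]: /ʃ/ (voiceless postalveolar fricative), /ɾ/ (alveolar tap), /t/ (voiceless alveolar stop), /dʒ/ (voiced postalveolar affricate), /f/ (voiceless labiodental fricative), /θ/ (voiceless dental fricative), among others, satisfy every feature; every other segment in the inventory fails at least one.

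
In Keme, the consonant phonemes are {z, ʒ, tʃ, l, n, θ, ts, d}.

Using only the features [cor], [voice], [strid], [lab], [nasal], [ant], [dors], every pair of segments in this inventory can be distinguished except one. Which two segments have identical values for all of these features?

On the given features, /d/ and /l/ have an identical profile: [+coronal], [+voice], [−strident], [−labial], [−nasal], [+anterior], [−dorsal]. No other two segments in the inventory coincide on all 7 features. (They do differ in [sonorant] and [lateral], which are not among the given features.)

d, l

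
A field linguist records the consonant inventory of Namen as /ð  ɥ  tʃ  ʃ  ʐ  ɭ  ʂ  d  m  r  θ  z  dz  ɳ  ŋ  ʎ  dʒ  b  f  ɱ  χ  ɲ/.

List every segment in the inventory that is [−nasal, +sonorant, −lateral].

ɥ, r

First, the [−nasal] segments are /ð, ɥ, tʃ, ʃ, ʐ, ɭ, ʂ, d, r, θ, z, dz, ʎ, dʒ, b, f, χ/.
Then [+sonorant] gives /ɥ, ɭ, r, ʎ/.
Intersecting with [−lateral] leaves /ɥ, r/.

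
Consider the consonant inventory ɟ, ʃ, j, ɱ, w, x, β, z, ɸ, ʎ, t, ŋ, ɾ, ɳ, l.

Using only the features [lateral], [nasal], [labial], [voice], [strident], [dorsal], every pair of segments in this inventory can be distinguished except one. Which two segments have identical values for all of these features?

ɟ, j

/ɟ/ (voiced palatal stop) and /j/ (palatal glide) are both [−lateral], [−nasal], [−labial], [+voice], [−strident], [+dorsal], so none of the listed features separates them. (They do differ in [sonorant] and [continuant], which are not among the given features.) Every other pair in the inventory differs on at least one listed feature.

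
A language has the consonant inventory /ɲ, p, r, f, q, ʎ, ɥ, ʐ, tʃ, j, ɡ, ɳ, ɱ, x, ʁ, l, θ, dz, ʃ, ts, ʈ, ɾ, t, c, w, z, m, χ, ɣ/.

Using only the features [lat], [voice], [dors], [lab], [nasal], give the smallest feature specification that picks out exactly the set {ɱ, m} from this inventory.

/ɱ, m/ are all [+nasal], [+labial], and no other segment in the inventory matches both values. Dropping any one of them over-generates: [+labial] alone would also admit /p, f, ɥ, w/; [+nasal] alone would also admit /ɲ, ɳ/. No other single listed feature picks out exactly this set either, so fewer than two features will not do.

[+nasal, +lab]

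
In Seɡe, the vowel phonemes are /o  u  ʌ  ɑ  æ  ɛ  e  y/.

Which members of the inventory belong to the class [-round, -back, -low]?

ɛ, e

Eliminate segments failing any feature: /o, u, y/ are [+round]; /ʌ, ɑ/ are [+back]; /æ/ is [+low]. The remaining /ɛ, e/ satisfy [-round], [-back], [-low].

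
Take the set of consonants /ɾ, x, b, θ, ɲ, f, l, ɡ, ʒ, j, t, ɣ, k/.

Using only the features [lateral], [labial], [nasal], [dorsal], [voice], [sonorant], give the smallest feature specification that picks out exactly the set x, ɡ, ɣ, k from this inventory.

/x, ɡ, ɣ, k/ are all [-sonorant], [+dorsal], and no other segment in the inventory matches both values. Dropping any one of them over-generates: [+dorsal] alone would also admit /ɲ, j/; [-sonorant] alone would also admit /b, θ, f, ʒ, …/. No other single listed feature picks out exactly this set either, so fewer than two features will not do.

[-sonorant, +dorsal]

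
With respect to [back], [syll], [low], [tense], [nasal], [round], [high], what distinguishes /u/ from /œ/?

[high], [back], [tense]

The two segments share [+syllabic], [−low], [−nasal], [+round]. The only features from the list on which they differ: /u/ is [+high] while /œ/ is [−high]; /u/ is [+back] while /œ/ is [−back]; /u/ is [+tense] while /œ/ is [−tense].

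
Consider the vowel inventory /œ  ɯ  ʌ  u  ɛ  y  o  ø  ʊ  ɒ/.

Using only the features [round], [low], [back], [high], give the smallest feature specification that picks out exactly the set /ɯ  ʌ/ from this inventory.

[+back, −round]

The class [+back], [−round] has exactly /ɯ, ʌ/ as its extension in this inventory. No smaller conjunction from the listed features achieves this: [−round] alone would also admit /ɛ/; [+back] alone would also admit /u, o, ʊ, ɒ/; and checking the remaining single features turns up none with this extension.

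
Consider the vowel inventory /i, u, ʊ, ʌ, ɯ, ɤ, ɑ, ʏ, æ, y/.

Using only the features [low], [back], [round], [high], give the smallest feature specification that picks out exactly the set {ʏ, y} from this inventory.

Every target segment is [−back], [+round]; each remaining inventory member fails at least one of these. Each conjunct is needed — [+round] alone would also admit /u, ʊ/; [−back] alone would also admit /i, æ/ — and no other single listed feature has exactly this extension, so two is the minimum.

[−back, +round]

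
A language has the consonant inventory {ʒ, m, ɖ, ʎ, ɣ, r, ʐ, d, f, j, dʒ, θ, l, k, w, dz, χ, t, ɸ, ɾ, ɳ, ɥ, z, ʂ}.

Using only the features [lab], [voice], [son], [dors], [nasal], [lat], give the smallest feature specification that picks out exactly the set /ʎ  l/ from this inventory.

[+lat]

The target set is precisely the extension of [+lateral] in this inventory.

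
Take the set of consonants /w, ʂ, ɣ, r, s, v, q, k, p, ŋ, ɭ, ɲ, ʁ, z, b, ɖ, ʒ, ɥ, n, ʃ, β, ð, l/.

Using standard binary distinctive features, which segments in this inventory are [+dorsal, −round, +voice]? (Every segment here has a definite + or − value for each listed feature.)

ɣ, ŋ, ɲ, ʁ

Checking each segment against [+dorsal], [−round], [+voice]: /ɣ/ (voiced velar fricative), /ŋ/ (velar nasal), /ɲ/ (palatal nasal), /ʁ/ (voiced uvular fricative) satisfy every feature; every other segment in the inventory fails at least one.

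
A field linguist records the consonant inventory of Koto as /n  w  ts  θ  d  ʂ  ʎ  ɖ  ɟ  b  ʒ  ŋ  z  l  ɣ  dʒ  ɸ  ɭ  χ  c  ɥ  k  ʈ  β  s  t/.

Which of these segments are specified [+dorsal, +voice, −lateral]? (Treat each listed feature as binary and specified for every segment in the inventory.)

w, ɟ, ŋ, ɣ, ɥ

First, the [+dorsal] segments are /w, ʎ, ɟ, ŋ, ɣ, χ, c, ɥ, k/.
Then [+voice] gives /w, ʎ, ɟ, ŋ, ɣ, ɥ/.
Intersecting with [−lateral] leaves /w, ɟ, ŋ, ɣ, ɥ/.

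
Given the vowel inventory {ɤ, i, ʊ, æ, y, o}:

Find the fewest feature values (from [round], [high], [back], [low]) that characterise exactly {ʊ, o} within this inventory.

Every target segment is [+back], [+round]; each remaining inventory member fails at least one of these. Each conjunct is needed — [+round] alone would also admit /y/; [+back] alone would also admit /ɤ/ — and no other single listed feature has exactly this extension, so two is the minimum.

[+back, +round]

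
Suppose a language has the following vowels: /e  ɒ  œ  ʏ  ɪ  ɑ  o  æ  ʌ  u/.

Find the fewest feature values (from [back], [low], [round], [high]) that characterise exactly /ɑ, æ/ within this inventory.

/ɑ, æ/ are all [+low], [−round], and no other segment in the inventory matches both values. Dropping any one of them over-generates: [−round] alone would also admit /e, ɪ, ʌ/; [+low] alone would also admit /ɒ/. No other single listed feature picks out exactly this set either, so fewer than two features will not do.

[+low, −round]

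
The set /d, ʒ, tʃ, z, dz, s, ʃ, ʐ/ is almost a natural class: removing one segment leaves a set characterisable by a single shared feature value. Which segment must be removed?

[strident] groups all but one: /s, ʐ, z, ʒ, dz, ʃ, tʃ/ share [+strident] while /d/ (voiced alveolar stop) alone is [−strident]. Removing any other segment would not leave a single-feature class that excludes it.

d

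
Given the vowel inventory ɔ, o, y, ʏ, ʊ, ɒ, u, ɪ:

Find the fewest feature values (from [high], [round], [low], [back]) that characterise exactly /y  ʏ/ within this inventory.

Every target segment is [-back], [+round]; each remaining inventory member fails at least one of these. Each conjunct is needed — [+round] alone would also admit /ɔ, o, ʊ, ɒ, …/; [-back] alone would also admit /ɪ/ — and no other single listed feature has exactly this extension, so two is the minimum.

[-back, +round]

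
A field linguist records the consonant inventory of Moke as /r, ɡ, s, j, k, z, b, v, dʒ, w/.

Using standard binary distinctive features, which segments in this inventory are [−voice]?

s, k

The feature [voice] marks segments produced with vocal-fold vibration. In this inventory /s, k/ lack that property, so they are [−voice]; /r, ɡ, j, z, b, v, dʒ, w/ are [+voice].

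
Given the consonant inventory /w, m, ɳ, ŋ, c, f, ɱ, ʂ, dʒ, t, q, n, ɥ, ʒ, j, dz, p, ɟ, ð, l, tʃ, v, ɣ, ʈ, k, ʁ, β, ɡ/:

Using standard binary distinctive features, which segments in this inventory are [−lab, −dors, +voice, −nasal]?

Among the inventory, the [−labial] segments are /ɳ, ŋ, c, ʂ, dʒ, t, q, n, ʒ, j, dz, ɟ, ð, l, tʃ, ɣ, ʈ, k, ʁ, ɡ/.
Within that set, [−dorsal] gives /ɳ, ʂ, dʒ, t, n, ʒ, dz, ð, l, tʃ, ʈ/.
Intersecting with [+voice] gives /ɳ, dʒ, n, ʒ, dz, ð, l/.
Among these, [−nasal] leaves /dʒ, ʒ, dz, ð, l/.

dʒ, ʒ, dz, ð, l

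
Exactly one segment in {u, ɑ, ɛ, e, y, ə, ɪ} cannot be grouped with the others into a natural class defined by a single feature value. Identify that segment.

ɑ

[low] groups all but one: /ɛ, ɪ, u, ə, e, y/ share [−low] while /ɑ/ (low back unrounded vowel) alone is [+low]. Removing any other segment would not leave a single-feature class that excludes it.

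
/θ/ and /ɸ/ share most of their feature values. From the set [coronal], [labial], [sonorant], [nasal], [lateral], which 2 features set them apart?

The two segments share [−sonorant], [−nasal], [−lateral]. The only features from the list on which they differ: /θ/ is [−labial] while /ɸ/ is [+labial]; /θ/ is [+coronal] while /ɸ/ is [−coronal].

[labial], [coronal]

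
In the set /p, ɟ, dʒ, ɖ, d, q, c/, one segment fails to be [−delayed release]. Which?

dʒ

/p, c, d, ɖ, ɟ, q/ are all [−delayed release]; /dʒ/ (voiced postalveolar affricate) is [+delayed release].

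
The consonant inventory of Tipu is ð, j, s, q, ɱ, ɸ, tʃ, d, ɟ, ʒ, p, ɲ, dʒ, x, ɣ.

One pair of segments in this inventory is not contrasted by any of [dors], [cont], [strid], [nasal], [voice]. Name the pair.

/j/ (palatal glide) and /ɣ/ (voiced velar fricative) are both [+dorsal], [+continuant], [-strident], [-nasal], [+voice], so none of the listed features separates them. (They do differ in [sonorant] and [back], which are not among the given features.) Every other pair in the inventory differs on at least one listed feature.

j, ɣ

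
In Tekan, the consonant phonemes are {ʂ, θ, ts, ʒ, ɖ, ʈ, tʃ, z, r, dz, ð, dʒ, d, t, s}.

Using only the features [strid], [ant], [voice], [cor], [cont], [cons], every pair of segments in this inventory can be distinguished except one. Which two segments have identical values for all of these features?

On the given features, /r/ and /ð/ have an identical profile: [−strident], [+anterior], [+voice], [+coronal], [+continuant], [+consonantal]. No other two segments in the inventory coincide on all 6 features. (They do differ in [sonorant], which is not among the given features.)

r, ð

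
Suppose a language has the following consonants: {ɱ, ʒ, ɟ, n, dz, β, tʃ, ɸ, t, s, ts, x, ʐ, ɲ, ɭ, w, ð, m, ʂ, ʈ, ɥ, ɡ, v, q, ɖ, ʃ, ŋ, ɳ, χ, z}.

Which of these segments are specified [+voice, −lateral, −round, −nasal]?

Eliminate segments failing any feature: /ɱ, n, ɲ, m, ŋ, ɳ/ are [+nasal]; /tʃ, ɸ, t, s, ts, x, ʂ, ʈ, q, ʃ, χ/ are [−voice]; /ɭ/ is [+lateral]; /w, ɥ/ are [+round]. The remaining /ʒ, ɟ, dz, β, ʐ, ð, ɡ, v, ɖ, z/ satisfy [+voice], [−lateral], [−round], [−nasal].

ʒ, ɟ, dz, β, ʐ, ð, ɡ, v, ɖ, z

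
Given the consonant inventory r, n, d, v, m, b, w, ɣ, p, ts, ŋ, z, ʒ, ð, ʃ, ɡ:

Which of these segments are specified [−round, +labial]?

v, m, b, p

Eliminate segments failing any feature: /r, n, d, ɣ, ts, ŋ, z, ʒ, ð, ʃ, ɡ/ are [−labial]; /w/ is [+round]. The remaining /v, m, b, p/ satisfy [−round], [+labial].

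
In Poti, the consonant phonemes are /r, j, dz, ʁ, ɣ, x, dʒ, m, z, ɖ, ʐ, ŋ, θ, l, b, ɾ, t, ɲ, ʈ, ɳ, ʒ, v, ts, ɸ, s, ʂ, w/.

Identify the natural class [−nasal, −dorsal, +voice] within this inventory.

Checking each segment against [−nasal], [−dorsal], [+voice]: /r/ (alveolar trill), /dz/ (voiced alveolar affricate), /dʒ/ (voiced postalveolar affricate), /z/ (voiced alveolar fricative), /ɖ/ (voiced retroflex stop), /ʐ/ (voiced retroflex fricative), among others, satisfy every feature; every other segment in the inventory fails at least one.

r, dz, dʒ, z, ɖ, ʐ, l, b, ɾ, ʒ, v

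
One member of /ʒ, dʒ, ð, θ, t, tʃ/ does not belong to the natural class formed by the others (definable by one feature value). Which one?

/dʒ, θ, tʃ, ʒ, ð/ are all [+distributed], but /t/ (voiceless alveolar stop) is [-distributed]. No other single segment can be removed to leave a set sharing one feature value that the removed segment lacks, so /t/ is the odd one out.

t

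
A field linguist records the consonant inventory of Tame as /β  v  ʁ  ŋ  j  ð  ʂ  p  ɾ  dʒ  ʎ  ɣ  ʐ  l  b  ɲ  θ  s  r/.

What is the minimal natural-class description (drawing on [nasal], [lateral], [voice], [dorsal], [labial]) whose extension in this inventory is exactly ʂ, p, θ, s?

Every target segment is [-voice] and no other inventory member is, so one feature is enough.

[-voice]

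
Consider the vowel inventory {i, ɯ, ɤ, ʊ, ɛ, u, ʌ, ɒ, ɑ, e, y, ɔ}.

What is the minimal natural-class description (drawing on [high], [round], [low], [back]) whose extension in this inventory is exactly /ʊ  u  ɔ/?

The class [-low], [+back], [+round] has exactly /ʊ, u, ɔ/ as its extension in this inventory. No smaller conjunction from the listed features achieves this: [+back, +round] alone would also admit /ɒ/; [-low, +round] alone would also admit /y/; [-low, +back] alone would also admit /ɯ, ɤ, ʌ/; and checking the remaining two-feature bundles turns up none with this extension.

[-low, +back, +round]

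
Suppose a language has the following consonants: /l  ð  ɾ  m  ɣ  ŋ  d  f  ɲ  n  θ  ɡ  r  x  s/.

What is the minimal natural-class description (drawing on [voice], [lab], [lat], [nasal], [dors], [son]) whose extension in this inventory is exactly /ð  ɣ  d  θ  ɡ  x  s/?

The class [-sonorant], [-labial] has exactly /ð, ɣ, d, θ, ɡ, x, s/ as its extension in this inventory. No smaller conjunction from the listed features achieves this: [-labial] alone would also admit /l, ɾ, ŋ, ɲ, …/; [-sonorant] alone would also admit /f/; and checking the remaining single features turns up none with this extension.

[-son, -lab]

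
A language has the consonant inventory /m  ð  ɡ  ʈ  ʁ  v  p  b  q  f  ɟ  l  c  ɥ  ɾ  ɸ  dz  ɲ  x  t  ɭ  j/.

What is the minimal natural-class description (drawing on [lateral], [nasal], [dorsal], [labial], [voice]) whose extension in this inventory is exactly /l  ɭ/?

[+lateral]

Every target segment is [+lateral] and no other inventory member is, so one feature is enough.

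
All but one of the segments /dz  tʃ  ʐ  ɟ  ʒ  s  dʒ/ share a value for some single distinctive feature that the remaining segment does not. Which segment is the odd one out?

The remaining segments after removing /ɟ/ share [+strident]; /ɟ/ (voiced palatal stop) is [−strident]. For every other candidate removal, the leftover set fails to share any single feature value that the removed segment lacks.

ɟ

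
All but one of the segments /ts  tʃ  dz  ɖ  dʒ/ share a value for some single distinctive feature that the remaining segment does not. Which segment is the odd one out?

ɖ

The remaining segments after removing /ɖ/ share [+delayed release]; /ɖ/ (voiced retroflex stop) is [−delayed release]. For every other candidate removal, the leftover set fails to share any single feature value that the removed segment lacks.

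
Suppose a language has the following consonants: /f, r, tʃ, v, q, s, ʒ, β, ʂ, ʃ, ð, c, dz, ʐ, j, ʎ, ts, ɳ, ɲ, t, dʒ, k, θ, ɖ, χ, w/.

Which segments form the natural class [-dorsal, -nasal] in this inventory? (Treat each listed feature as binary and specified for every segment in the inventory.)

Checking each segment against [-dorsal], [-nasal]: /f/ (voiceless labiodental fricative), /r/ (alveolar trill), /tʃ/ (voiceless postalveolar affricate), /v/ (voiced labiodental fricative), /s/ (voiceless alveolar fricative), /ʒ/ (voiced postalveolar fricative), among others, satisfy every feature; every other segment in the inventory fails at least one.

f, r, tʃ, v, s, ʒ, β, ʂ, ʃ, ð, dz, ʐ, ts, t, dʒ, θ, ɖ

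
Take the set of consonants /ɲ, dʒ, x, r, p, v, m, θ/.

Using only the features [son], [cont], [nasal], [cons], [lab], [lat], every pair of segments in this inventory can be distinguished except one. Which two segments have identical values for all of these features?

θ, x

/θ/ (voiceless dental fricative) and /x/ (voiceless velar fricative) are both [−sonorant], [+continuant], [−nasal], [+consonantal], [−labial], [−lateral], so none of the listed features separates them. (They do differ in [coronal] and [dorsal], which are not among the given features.) Every other pair in the inventory differs on at least one listed feature.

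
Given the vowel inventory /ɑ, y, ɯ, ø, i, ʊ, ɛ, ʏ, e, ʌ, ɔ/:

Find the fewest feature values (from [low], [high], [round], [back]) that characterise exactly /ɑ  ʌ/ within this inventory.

/ɑ, ʌ/ are all [-high], [+back], [-round], and no other segment in the inventory matches all three values. Dropping any one of them over-generates: [+back, -round] alone would also admit /ɯ/; [-high, -round] alone would also admit /ɛ, e/; [-high, +back] alone would also admit /ɔ/. No other combination of two listed features picks out exactly this set either, so fewer than three features will not do.

[-high, +back, -round]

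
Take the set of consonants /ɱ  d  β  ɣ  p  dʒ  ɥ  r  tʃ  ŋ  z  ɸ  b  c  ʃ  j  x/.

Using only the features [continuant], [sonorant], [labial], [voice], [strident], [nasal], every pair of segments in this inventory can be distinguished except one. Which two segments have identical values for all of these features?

j, r

/j/ (palatal glide) and /r/ (alveolar trill) are both [+continuant], [+sonorant], [-labial], [+voice], [-strident], [-nasal], so none of the listed features separates them. (They do differ in [dorsal], which is not among the given features.) Every other pair in the inventory differs on at least one listed feature.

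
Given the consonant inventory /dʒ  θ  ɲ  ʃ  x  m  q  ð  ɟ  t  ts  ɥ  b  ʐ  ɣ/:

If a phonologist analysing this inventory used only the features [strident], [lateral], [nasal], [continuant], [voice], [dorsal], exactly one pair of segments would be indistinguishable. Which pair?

On the given features, /ɣ/ and /ɥ/ have an identical profile: [-strident], [-lateral], [-nasal], [+continuant], [+voice], [+dorsal]. No other two segments in the inventory coincide on all 6 features. (They do differ in [sonorant], [labial], [round] and [back], which are not among the given features.)

ɣ, ɥ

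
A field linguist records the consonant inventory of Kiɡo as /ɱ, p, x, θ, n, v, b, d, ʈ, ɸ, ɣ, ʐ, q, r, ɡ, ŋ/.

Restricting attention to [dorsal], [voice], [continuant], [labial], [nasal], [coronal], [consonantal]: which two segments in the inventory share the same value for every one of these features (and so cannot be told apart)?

/r/ (alveolar trill) and /ʐ/ (voiced retroflex fricative) are both [−dorsal], [+voice], [+continuant], [−labial], [−nasal], [+coronal], [+consonantal], so none of the listed features separates them. (They do differ in [sonorant], [strident] and [anterior], which are not among the given features.) Every other pair in the inventory differs on at least one listed feature.

r, ʐ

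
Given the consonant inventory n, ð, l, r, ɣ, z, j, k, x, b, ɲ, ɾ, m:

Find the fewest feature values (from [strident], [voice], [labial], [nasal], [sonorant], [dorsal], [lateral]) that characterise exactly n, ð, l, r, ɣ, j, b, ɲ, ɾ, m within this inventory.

[+voice, −strident]

/n, ð, l, r, ɣ, j, b, ɲ, ɾ, m/ are all [+voice], [−strident], and no other segment in the inventory matches both values. Dropping any one of them over-generates: [−strident] alone would also admit /k, x/; [+voice] alone would also admit /z/. No other single listed feature picks out exactly this set either, so fewer than two features will not do.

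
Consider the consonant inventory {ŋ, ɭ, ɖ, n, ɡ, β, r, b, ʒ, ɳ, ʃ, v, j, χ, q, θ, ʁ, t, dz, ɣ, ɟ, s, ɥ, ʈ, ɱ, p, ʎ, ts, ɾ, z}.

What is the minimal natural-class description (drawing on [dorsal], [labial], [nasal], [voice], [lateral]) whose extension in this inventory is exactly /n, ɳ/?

The class [+nasal], [-labial], [-dorsal] has exactly /n, ɳ/ as its extension in this inventory. No smaller conjunction from the listed features achieves this: [-labial, -dorsal] alone would also admit /ɭ, ɖ, r, ʒ, …/; [+nasal, -dorsal] alone would also admit /ɱ/; [+nasal, -labial] alone would also admit /ŋ/; and checking the remaining two-feature bundles turns up none with this extension.

[+nasal, -labial, -dorsal]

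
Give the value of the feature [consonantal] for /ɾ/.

As the alveolar tap, /ɾ/ is [+consonantal].

[+consonantal]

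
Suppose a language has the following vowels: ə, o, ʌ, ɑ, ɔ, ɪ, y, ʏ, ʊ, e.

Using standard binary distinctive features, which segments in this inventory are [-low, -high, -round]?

Eliminate segments failing any feature: /o, ɔ/ are [+round]; /ɑ/ is [+low]; /ɪ, y, ʏ, ʊ/ are [+high]. The remaining /ə, ʌ, e/ satisfy [-low], [-high], [-round].

ə, ʌ, e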